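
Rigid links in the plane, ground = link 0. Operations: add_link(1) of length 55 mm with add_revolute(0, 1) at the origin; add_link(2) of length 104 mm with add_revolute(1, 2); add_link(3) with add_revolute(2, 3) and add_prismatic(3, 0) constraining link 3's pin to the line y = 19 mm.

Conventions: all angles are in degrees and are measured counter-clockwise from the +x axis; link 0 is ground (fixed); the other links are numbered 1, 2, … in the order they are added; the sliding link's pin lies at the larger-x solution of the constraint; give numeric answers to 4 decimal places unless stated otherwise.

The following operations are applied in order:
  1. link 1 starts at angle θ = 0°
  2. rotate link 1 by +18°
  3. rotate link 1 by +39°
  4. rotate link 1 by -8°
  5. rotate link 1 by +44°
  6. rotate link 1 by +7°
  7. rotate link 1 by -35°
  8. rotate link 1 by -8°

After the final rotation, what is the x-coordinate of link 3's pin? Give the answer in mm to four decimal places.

geometry: r = 55 mm, L = 104 mm, e = 19 mm; θ starts at 0°
rotate link 1 by +18°: θ ← 0° +18° = 18°
rotate link 1 by +39°: θ ← 18° +39° = 57°
rotate link 1 by -8°: θ ← 57° -8° = 49°
rotate link 1 by +44°: θ ← 49° +44° = 93°
rotate link 1 by +7°: θ ← 93° +7° = 100°
rotate link 1 by -35°: θ ← 100° -35° = 65°
rotate link 1 by -8°: θ ← 65° -8° = 57°
crank pin P = (r cos θ, r sin θ) = (29.955147, 46.126881)
h = r sin θ − e = 46.126881 − 19 = 27.126881
x = r cos θ + √(L² − h²) = 29.955147 + 100.399862 = 130.355009

130.3550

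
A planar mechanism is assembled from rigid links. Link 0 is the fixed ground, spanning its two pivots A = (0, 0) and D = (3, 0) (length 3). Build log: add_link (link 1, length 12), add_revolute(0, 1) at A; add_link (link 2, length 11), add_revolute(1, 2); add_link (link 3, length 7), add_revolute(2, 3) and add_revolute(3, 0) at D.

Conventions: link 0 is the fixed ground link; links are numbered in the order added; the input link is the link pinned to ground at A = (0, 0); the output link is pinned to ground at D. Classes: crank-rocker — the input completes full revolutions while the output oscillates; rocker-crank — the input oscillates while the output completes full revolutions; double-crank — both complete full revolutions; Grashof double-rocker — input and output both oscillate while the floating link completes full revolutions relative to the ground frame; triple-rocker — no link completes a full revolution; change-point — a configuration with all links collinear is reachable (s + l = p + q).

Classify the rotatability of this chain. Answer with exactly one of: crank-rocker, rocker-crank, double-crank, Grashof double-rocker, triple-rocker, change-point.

lengths: ground=3, input=12, coupler=11, output=7
sorted: s=3 (shortest), l=12 (longest), p+q=18
s + l = 15 vs p + q = 18
s + l < p + q (Grashof) with shortest = ground link → double-crank

double-crank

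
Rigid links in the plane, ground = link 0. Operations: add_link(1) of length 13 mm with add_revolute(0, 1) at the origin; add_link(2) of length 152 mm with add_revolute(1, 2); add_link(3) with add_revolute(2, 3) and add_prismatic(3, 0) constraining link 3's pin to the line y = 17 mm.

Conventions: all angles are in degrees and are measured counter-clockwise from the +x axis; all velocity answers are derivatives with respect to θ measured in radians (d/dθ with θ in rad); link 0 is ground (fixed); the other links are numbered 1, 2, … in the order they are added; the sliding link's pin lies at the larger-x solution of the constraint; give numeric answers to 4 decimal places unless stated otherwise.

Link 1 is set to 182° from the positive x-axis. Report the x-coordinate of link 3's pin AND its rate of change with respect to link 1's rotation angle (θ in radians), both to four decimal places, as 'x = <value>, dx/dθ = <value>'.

geometry: r = 13 mm, L = 152 mm, e = 17 mm
crank pin P = (r cos θ, r sin θ) = (-12.992081, -0.453693)
h = r sin θ − e = -0.453693 − 17 = -17.453693
x = r cos θ + √(L² − h²) = -12.992081 + 150.994598 = 138.002517
dx/dθ = −r sin θ − h·r cos θ/√(L² − h²) (θ in radians; h = -17.453693) = -1.048081

x = 138.0025, dx/dθ = -1.0481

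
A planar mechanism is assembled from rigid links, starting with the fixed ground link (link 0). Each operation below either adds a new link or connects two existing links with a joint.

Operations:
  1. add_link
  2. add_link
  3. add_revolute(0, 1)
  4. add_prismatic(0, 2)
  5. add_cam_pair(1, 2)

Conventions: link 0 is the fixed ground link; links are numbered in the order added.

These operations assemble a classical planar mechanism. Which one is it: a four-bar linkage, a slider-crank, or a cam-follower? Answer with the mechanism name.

links: 3 (incl. ground); joints: 1 revolute, 1 prismatic, 1 higher (cam) pair, forming one closed loop
3 links, revolute + prismatic + higher pair in one loop → cam-follower

cam-follower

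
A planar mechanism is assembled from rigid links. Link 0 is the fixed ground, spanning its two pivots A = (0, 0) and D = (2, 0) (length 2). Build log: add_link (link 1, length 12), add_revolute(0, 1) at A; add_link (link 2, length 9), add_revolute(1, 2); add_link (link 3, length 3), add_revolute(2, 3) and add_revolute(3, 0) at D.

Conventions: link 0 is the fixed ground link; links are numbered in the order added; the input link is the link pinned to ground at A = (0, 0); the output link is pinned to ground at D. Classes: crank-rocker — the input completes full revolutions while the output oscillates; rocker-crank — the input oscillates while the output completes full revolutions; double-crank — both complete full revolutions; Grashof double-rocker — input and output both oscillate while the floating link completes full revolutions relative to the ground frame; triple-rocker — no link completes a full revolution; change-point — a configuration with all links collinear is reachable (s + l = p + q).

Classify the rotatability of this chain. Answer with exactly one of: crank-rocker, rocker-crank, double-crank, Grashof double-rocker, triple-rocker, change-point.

lengths: ground=2, input=12, coupler=9, output=3
sorted: s=2 (shortest), l=12 (longest), p+q=12
s + l = 14 vs p + q = 12
s + l > p + q → non-Grashof → no link fully rotates → triple-rocker

triple-rocker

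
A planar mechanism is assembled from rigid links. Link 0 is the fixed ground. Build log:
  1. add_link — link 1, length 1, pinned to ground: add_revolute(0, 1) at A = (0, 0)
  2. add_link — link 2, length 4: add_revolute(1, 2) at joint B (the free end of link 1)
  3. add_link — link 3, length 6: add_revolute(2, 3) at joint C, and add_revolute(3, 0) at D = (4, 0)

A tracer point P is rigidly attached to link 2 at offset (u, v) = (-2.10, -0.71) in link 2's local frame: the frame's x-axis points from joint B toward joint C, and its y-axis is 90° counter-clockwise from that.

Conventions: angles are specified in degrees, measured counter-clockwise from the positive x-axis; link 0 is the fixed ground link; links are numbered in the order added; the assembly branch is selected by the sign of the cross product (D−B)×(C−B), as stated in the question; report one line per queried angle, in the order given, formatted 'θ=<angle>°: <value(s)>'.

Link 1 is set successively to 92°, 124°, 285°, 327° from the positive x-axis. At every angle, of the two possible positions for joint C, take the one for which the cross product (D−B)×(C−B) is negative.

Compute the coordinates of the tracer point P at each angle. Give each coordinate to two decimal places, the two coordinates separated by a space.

A=(0,0), D=(4.00,0)
θ=92°: B = A + 1.00·(cos92°, sin92°) = (-0.0349, 0.9994)
θ=92°: |BD| = 4.1568
θ=92°: circle(B,4.00) ∩ circle(D,6.00): a=-0.3273, h=3.9866
θ=92°:   candidates: C₊=(0.6059,4.9477) cross=16.572; C₋=(-1.3110,-2.7916) cross=-16.572
θ=92°:   branch - wants cross < 0 → take C=(-1.3110,-2.7916) (cross=-16.572)
θ=92°: ex = (C−B)/|BC| = (-0.3190,-0.9477); ey = (0.9477,-0.3190)
θ=92°: P = B + -2.10·ex + -0.71·ey = (-0.0378,3.2162)
θ=124°: B = A + 1.00·(cos124°, sin124°) = (-0.5592, 0.8290)
θ=124°: |BD| = 4.6340
θ=124°: circle(B,4.00) ∩ circle(D,6.00): a=0.1590, h=3.9968
θ=124°:   candidates: C₊=(0.3123,4.7329) cross=18.521; C₋=(-1.1178,-3.1318) cross=-18.521
θ=124°:   branch - wants cross < 0 → take C=(-1.1178,-3.1318) (cross=-18.521)
θ=124°: ex = (C−B)/|BC| = (-0.1397,-0.9902); ey = (0.9902,-0.1397)
θ=124°: P = B + -2.10·ex + -0.71·ey = (-0.9690,3.0076)
θ=285°: B = A + 1.00·(cos285°, sin285°) = (0.2588, -0.9659)
θ=285°: |BD| = 3.8639
θ=285°: circle(B,4.00) ∩ circle(D,6.00): a=-0.6562, h=3.9458
θ=285°:   candidates: C₊=(-1.3629,2.6906) cross=15.246; C₋=(0.6099,-4.9505) cross=-15.246
θ=285°:   branch - wants cross < 0 → take C=(0.6099,-4.9505) (cross=-15.246)
θ=285°: ex = (C−B)/|BC| = (0.0878,-0.9961); ey = (0.9961,0.0878)
θ=285°: P = B + -2.10·ex + -0.71·ey = (-0.6328,1.0636)
θ=327°: B = A + 1.00·(cos327°, sin327°) = (0.8387, -0.5446)
θ=327°: |BD| = 3.2079
θ=327°: circle(B,4.00) ∩ circle(D,6.00): a=-1.5134, h=3.7027
θ=327°:   candidates: C₊=(-1.2814,2.8473) cross=11.878; C₋=(-0.0241,-4.4505) cross=-11.878
θ=327°:   branch - wants cross < 0 → take C=(-0.0241,-4.4505) (cross=-11.878)
θ=327°: ex = (C−B)/|BC| = (-0.2157,-0.9765); ey = (0.9765,-0.2157)
θ=327°: P = B + -2.10·ex + -0.71·ey = (0.5983,1.6591)

θ=92°: -0.04 3.22
θ=124°: -0.97 3.01
θ=285°: -0.63 1.06
θ=327°: 0.60 1.66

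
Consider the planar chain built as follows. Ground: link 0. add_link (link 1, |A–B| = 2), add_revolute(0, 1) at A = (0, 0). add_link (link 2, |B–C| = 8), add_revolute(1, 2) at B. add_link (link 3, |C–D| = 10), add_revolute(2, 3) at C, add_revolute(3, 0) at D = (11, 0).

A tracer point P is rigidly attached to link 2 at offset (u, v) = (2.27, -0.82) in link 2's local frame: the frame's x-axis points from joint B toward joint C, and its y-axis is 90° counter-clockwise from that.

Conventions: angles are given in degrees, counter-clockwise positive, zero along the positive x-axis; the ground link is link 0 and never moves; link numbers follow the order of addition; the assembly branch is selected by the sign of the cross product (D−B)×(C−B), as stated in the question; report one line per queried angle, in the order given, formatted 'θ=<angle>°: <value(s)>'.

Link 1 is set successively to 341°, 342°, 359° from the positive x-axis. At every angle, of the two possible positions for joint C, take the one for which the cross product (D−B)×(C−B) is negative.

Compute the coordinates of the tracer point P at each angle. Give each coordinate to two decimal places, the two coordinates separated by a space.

A=(0,0), D=(11.00,0)
θ=341°: B = A + 2.00·(cos341°, sin341°) = (1.8910, -0.6511)
θ=341°: |BD| = 9.1322
θ=341°: circle(B,8.00) ∩ circle(D,10.00): a=2.5951, h=7.5674
θ=341°:   candidates: C₊=(3.9399,7.0820) cross=69.107; C₋=(5.0191,-8.0143) cross=-69.107
θ=341°:   branch - wants cross < 0 → take C=(5.0191,-8.0143) (cross=-69.107)
θ=341°: ex = (C−B)/|BC| = (0.3910,-0.9204); ey = (0.9204,0.3910)
θ=341°: P = B + 2.27·ex + -0.82·ey = (2.0239,-3.0610)
θ=342°: B = A + 2.00·(cos342°, sin342°) = (1.9021, -0.6180)
θ=342°: |BD| = 9.1189
θ=342°: circle(B,8.00) ∩ circle(D,10.00): a=2.5855, h=7.5707
θ=342°:   candidates: C₊=(3.9686,7.1105) cross=69.036; C₋=(4.9948,-7.9961) cross=-69.036
θ=342°:   branch - wants cross < 0 → take C=(4.9948,-7.9961) (cross=-69.036)
θ=342°: ex = (C−B)/|BC| = (0.3866,-0.9223); ey = (0.9223,0.3866)
θ=342°: P = B + 2.27·ex + -0.82·ey = (2.0234,-3.0286)
θ=359°: B = A + 2.00·(cos359°, sin359°) = (1.9997, -0.0349)
θ=359°: |BD| = 9.0004
θ=359°: circle(B,8.00) ∩ circle(D,10.00): a=2.5003, h=7.5993
θ=359°:   candidates: C₊=(4.4705,7.5740) cross=68.396; C₋=(4.5294,-7.6244) cross=-68.396
θ=359°:   branch - wants cross < 0 → take C=(4.5294,-7.6244) (cross=-68.396)
θ=359°: ex = (C−B)/|BC| = (0.3162,-0.9487); ey = (0.9487,0.3162)
θ=359°: P = B + 2.27·ex + -0.82·ey = (1.9396,-2.4477)

θ=341°: 2.02 -3.06
θ=342°: 2.02 -3.03
θ=359°: 1.94 -2.45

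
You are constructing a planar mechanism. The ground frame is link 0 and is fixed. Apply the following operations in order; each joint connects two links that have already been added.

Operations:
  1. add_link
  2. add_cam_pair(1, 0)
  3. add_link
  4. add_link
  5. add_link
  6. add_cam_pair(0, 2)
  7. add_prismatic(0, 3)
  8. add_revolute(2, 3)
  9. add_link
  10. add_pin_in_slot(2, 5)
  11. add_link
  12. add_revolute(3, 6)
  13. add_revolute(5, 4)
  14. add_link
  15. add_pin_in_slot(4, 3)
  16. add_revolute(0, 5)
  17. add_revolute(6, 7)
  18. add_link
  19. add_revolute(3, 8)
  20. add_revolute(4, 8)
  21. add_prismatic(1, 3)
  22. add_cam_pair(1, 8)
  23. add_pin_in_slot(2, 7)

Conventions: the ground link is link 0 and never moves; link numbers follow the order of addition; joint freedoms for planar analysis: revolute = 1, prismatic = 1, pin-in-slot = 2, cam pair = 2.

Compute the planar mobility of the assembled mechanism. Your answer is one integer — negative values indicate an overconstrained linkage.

L=1 J1=0 J2=0
add link → L=2 J1=0 J2=0
C@1,0 dof=2 J2 → L=2 J1=0 J2=1
add link → L=3 J1=0 J2=1
add link → L=4 J1=0 J2=1
add link → L=5 J1=0 J2=1
C@0,2 dof=2 J2 → L=5 J1=0 J2=2
P@0,3 dof=1 J1 → L=5 J1=1 J2=2
R@2,3 dof=1 J1 → L=5 J1=2 J2=2
add link → L=6 J1=2 J2=2
PS@2,5 dof=2 J2 → L=6 J1=2 J2=3
add link → L=7 J1=2 J2=3
R@3,6 dof=1 J1 → L=7 J1=3 J2=3
R@5,4 dof=1 J1 → L=7 J1=4 J2=3
add link → L=8 J1=4 J2=3
PS@4,3 dof=2 J2 → L=8 J1=4 J2=4
R@0,5 dof=1 J1 → L=8 J1=5 J2=4
R@6,7 dof=1 J1 → L=8 J1=6 J2=4
add link → L=9 J1=6 J2=4
R@3,8 dof=1 J1 → L=9 J1=7 J2=4
R@4,8 dof=1 J1 → L=9 J1=8 J2=4
P@1,3 dof=1 J1 → L=9 J1=9 J2=4
C@1,8 dof=2 J2 → L=9 J1=9 J2=5
PS@2,7 dof=2 J2 → L=9 J1=9 J2=6
M=3(L−1)−2J1−J2=3·8−2·9−6=0

M = 0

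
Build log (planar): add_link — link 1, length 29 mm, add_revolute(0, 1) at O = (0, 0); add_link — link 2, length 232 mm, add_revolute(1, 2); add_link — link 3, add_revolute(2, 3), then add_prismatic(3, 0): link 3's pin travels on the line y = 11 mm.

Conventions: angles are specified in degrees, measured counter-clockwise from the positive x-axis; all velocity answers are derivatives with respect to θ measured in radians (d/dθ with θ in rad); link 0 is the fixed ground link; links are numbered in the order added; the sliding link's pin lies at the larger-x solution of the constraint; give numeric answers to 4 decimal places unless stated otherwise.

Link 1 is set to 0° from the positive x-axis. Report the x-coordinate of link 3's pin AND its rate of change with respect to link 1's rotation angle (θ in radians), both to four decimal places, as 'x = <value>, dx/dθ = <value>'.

geometry: r = 29 mm, L = 232 mm, e = 11 mm
crank pin P = (r cos θ, r sin θ) = (29.000000, 0.000000)
h = r sin θ − e = 0.000000 − 11 = -11.000000
x = r cos θ + √(L² − h²) = 29.000000 + 231.739077 = 260.739077
dx/dθ = −r sin θ − h·r cos θ/√(L² − h²) (θ in radians; h = -11.000000) = 1.376548

x = 260.7391, dx/dθ = 1.3765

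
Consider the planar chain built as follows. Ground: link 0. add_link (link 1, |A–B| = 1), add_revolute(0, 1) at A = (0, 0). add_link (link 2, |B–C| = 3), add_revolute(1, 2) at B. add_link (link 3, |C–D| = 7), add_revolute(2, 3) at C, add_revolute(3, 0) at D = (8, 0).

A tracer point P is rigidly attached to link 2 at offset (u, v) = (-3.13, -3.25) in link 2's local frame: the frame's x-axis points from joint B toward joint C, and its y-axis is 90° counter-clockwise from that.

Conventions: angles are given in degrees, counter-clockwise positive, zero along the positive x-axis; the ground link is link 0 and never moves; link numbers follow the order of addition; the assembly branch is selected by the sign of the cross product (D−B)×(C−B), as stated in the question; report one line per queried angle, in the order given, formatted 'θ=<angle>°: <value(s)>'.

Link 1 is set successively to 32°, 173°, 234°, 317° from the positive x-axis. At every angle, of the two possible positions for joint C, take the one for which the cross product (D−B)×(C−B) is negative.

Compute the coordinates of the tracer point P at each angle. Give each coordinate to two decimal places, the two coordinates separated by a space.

A=(0,0), D=(8.00,0)
θ=32°: B = A + 1.00·(cos32°, sin32°) = (0.8480, 0.5299)
θ=32°: |BD| = 7.1716
θ=32°: circle(B,3.00) ∩ circle(D,7.00): a=0.7970, h=2.8922
θ=32°:   candidates: C₊=(1.8566,3.3553) cross=20.742; C₋=(1.4291,-2.4133) cross=-20.742
θ=32°:   branch - wants cross < 0 → take C=(1.4291,-2.4133) (cross=-20.742)
θ=32°: ex = (C−B)/|BC| = (0.1937,-0.9811); ey = (0.9811,0.1937)
θ=32°: P = B + -3.13·ex + -3.25·ey = (-2.9467,2.9711)
θ=173°: B = A + 1.00·(cos173°, sin173°) = (-0.9925, 0.1219)
θ=173°: |BD| = 8.9934
θ=173°: circle(B,3.00) ∩ circle(D,7.00): a=2.2728, h=1.9581
θ=173°:   candidates: C₊=(1.3066,2.0490) cross=17.610; C₋=(1.2535,-1.8669) cross=-17.610
θ=173°:   branch - wants cross < 0 → take C=(1.2535,-1.8669) (cross=-17.610)
θ=173°: ex = (C−B)/|BC| = (0.7487,-0.6629); ey = (0.6629,0.7487)
θ=173°: P = B + -3.13·ex + -3.25·ey = (-5.4904,-0.2365)
θ=234°: B = A + 1.00·(cos234°, sin234°) = (-0.5878, -0.8090)
θ=234°: |BD| = 8.6258
θ=234°: circle(B,3.00) ∩ circle(D,7.00): a=1.9943, h=2.2412
θ=234°:   candidates: C₊=(1.1875,1.6093) cross=19.332; C₋=(1.6079,-2.8533) cross=-19.332
θ=234°:   branch - wants cross < 0 → take C=(1.6079,-2.8533) (cross=-19.332)
θ=234°: ex = (C−B)/|BC| = (0.7319,-0.6814); ey = (0.6814,0.7319)
θ=234°: P = B + -3.13·ex + -3.25·ey = (-5.0932,-1.0548)
θ=317°: B = A + 1.00·(cos317°, sin317°) = (0.7314, -0.6820)
θ=317°: |BD| = 7.3006
θ=317°: circle(B,3.00) ∩ circle(D,7.00): a=0.9108, h=2.8584
θ=317°:   candidates: C₊=(1.3711,2.2490) cross=20.868; C₋=(1.9052,-3.4428) cross=-20.868
θ=317°:   branch - wants cross < 0 → take C=(1.9052,-3.4428) (cross=-20.868)
θ=317°: ex = (C−B)/|BC| = (0.3913,-0.9203); ey = (0.9203,0.3913)
θ=317°: P = B + -3.13·ex + -3.25·ey = (-3.4842,0.9268)

θ=32°: -2.95 2.97
θ=173°: -5.49 -0.24
θ=234°: -5.09 -1.05
θ=317°: -3.48 0.93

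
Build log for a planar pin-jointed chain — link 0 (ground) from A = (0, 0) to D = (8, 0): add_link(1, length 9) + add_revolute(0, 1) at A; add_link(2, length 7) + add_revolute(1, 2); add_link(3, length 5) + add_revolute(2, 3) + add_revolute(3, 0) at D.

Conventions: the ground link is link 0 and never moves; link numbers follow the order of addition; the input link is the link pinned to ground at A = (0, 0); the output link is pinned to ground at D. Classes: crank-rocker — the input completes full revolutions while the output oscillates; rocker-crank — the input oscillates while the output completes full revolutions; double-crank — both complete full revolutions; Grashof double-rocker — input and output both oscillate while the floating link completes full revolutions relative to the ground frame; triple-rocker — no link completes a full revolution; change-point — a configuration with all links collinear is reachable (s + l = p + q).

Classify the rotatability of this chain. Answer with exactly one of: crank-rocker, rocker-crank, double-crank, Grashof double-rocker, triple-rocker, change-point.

lengths: ground=8, input=9, coupler=7, output=5
sorted: s=5 (shortest), l=9 (longest), p+q=15
s + l = 14 vs p + q = 15
s + l < p + q (Grashof) with shortest = output link → rocker-crank

rocker-crank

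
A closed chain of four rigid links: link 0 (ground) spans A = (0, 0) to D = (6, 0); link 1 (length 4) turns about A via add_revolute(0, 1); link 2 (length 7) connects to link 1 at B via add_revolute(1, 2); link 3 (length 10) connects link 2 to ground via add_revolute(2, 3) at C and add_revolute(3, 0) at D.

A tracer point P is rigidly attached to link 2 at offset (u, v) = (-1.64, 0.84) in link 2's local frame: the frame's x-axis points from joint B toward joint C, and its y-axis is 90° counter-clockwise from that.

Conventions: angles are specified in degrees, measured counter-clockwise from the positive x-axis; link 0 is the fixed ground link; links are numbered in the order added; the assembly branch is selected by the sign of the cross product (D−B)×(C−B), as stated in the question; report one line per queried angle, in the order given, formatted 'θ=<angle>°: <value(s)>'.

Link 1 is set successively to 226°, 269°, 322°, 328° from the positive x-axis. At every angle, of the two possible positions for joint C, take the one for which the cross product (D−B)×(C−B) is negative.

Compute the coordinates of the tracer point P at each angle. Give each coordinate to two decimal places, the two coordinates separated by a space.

A=(0,0), D=(6.00,0)
θ=226°: B = A + 4.00·(cos226°, sin226°) = (-2.7786, -2.8774)
θ=226°: |BD| = 9.2382
θ=226°: circle(B,7.00) ∩ circle(D,10.00): a=1.8588, h=6.7487
θ=226°:   candidates: C₊=(-3.1143,4.1146) cross=62.346; C₋=(1.0897,-8.7114) cross=-62.346
θ=226°:   branch - wants cross < 0 → take C=(1.0897,-8.7114) (cross=-62.346)
θ=226°: ex = (C−B)/|BC| = (0.5526,-0.8334); ey = (0.8334,0.5526)
θ=226°: P = B + -1.64·ex + 0.84·ey = (-2.9848,-1.0463)
θ=269°: B = A + 4.00·(cos269°, sin269°) = (-0.0698, -3.9994)
θ=269°: |BD| = 7.2690
θ=269°: circle(B,7.00) ∩ circle(D,10.00): a=0.1264, h=6.9989
θ=269°:   candidates: C₊=(-3.8150,1.9144) cross=50.874; C₋=(3.8865,-9.7741) cross=-50.874
θ=269°:   branch - wants cross < 0 → take C=(3.8865,-9.7741) (cross=-50.874)
θ=269°: ex = (C−B)/|BC| = (0.5652,-0.8250); ey = (0.8250,0.5652)
θ=269°: P = B + -1.64·ex + 0.84·ey = (-0.3038,-2.1717)
θ=322°: B = A + 4.00·(cos322°, sin322°) = (3.1520, -2.4626)
θ=322°: |BD| = 3.7650
θ=322°: circle(B,7.00) ∩ circle(D,10.00): a=-4.8903, h=5.0085
θ=322°:   candidates: C₊=(-3.8231,-1.8728) cross=18.857; C₋=(2.7288,-9.4498) cross=-18.857
θ=322°:   branch - wants cross < 0 → take C=(2.7288,-9.4498) (cross=-18.857)
θ=322°: ex = (C−B)/|BC| = (-0.0605,-0.9982); ey = (0.9982,-0.0605)
θ=322°: P = B + -1.64·ex + 0.84·ey = (4.0897,-0.8764)
θ=328°: B = A + 4.00·(cos328°, sin328°) = (3.3922, -2.1197)
θ=328°: |BD| = 3.3606
θ=328°: circle(B,7.00) ∩ circle(D,10.00): a=-5.9076, h=3.7550
θ=328°:   candidates: C₊=(-3.5605,-2.9320) cross=12.619; C₋=(1.1764,-8.7597) cross=-12.619
θ=328°:   branch - wants cross < 0 → take C=(1.1764,-8.7597) (cross=-12.619)
θ=328°: ex = (C−B)/|BC| = (-0.3165,-0.9486); ey = (0.9486,-0.3165)
θ=328°: P = B + -1.64·ex + 0.84·ey = (4.7081,-0.8299)

θ=226°: -2.98 -1.05
θ=269°: -0.30 -2.17
θ=322°: 4.09 -0.88
θ=328°: 4.71 -0.83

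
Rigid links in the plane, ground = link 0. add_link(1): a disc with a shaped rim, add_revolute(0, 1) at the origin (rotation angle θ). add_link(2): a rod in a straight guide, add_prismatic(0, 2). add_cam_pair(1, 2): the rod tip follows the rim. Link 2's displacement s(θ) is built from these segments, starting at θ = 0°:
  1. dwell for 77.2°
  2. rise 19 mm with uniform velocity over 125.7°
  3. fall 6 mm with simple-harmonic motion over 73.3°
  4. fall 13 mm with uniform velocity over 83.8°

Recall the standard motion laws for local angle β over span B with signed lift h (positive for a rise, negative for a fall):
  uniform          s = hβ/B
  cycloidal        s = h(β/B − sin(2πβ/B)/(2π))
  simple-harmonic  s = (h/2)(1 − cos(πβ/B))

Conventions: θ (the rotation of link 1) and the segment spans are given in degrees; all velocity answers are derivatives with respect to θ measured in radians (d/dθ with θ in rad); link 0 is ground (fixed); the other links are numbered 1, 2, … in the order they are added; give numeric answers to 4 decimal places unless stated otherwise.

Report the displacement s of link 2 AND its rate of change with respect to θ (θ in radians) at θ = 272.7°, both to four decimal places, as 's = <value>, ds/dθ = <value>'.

segment 1 (0° to 77.2°, dwell): s unchanged at 0.0000
segment 2 (77.2° to 202.9°, uniform, h = 19) is passed completely: s = 0.0000 + (19) = 19.0000
θ = 272.7° falls in segment 3 (202.9° to 276.2°, simple-harmonic, h = -6): β = 272.7 − 202.9 = 69.8°, B = 73.3°; Δs = -6/2·(1 − cos(π·0.9523)) = -5.9663; s = 19.0000 − 5.9663 = 13.0337
velocity in seg [202.9°–276.2°] (simple-harmonic), θ in radians: β = 69.8° = 1.2182 rad, B = 73.3° = 1.2793 rad; ds/dθ = (πh/(2B)) sin(πβ/B) = (π·(-6)/(2·1.2793)) sin(π·0.9523) = -1.100966 mm/rad

s = 13.0337, ds/dθ = -1.1010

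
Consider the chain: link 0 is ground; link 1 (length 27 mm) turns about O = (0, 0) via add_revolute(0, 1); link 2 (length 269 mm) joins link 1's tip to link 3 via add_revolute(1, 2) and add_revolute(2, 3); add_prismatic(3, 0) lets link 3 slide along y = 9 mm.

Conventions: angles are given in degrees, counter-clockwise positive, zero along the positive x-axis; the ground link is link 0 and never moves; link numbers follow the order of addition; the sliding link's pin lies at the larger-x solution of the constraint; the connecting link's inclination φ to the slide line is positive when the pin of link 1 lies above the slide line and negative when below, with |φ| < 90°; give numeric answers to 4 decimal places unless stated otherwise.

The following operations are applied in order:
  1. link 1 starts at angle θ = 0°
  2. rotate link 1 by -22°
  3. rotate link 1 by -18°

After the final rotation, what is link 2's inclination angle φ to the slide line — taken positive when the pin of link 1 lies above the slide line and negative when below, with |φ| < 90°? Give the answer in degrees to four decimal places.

geometry: r = 27 mm, L = 269 mm, e = 9 mm; θ starts at 0°
rotate link 1 by -22°: θ ← 0° -22° = -22°
rotate link 1 by -18°: θ ← -22° -18° = -40°
h = r sin θ − e = -17.355265 − 9 = -26.355265
sin φ = h / L = -26.355265 / 269 = -0.09797496
φ = arcsin(-0.09797496) = -5.622572°

-5.6226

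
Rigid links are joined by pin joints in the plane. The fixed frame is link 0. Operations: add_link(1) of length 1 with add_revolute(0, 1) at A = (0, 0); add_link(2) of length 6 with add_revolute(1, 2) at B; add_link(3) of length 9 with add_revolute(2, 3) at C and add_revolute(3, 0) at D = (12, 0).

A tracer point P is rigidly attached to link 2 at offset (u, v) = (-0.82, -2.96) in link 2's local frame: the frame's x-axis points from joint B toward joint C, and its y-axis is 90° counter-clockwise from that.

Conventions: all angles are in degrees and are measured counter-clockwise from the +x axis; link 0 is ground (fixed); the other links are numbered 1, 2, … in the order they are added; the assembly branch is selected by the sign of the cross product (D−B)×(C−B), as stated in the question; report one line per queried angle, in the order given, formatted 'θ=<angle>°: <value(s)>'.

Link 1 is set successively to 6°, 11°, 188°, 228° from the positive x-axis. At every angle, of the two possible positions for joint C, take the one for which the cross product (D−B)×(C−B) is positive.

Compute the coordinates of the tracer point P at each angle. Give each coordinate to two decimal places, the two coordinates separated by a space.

A=(0,0), D=(12.00,0)
θ=6°: B = A + 1.00·(cos6°, sin6°) = (0.9945, 0.1045)
θ=6°: |BD| = 11.0060
θ=6°: circle(B,6.00) ∩ circle(D,9.00): a=3.4586, h=4.9028
θ=6°:   candidates: C₊=(4.4996,4.9743) cross=53.960; C₋=(4.4064,-4.8309) cross=-53.960
θ=6°:   branch + wants cross > 0 → take C=(4.4996,4.9743) (cross=53.960)
θ=6°: ex = (C−B)/|BC| = (0.5842,0.8116); ey = (-0.8116,0.5842)
θ=6°: P = B + -0.82·ex + -2.96·ey = (2.9179,-2.2902)
θ=11°: B = A + 1.00·(cos11°, sin11°) = (0.9816, 0.1908)
θ=11°: |BD| = 11.0200
θ=11°: circle(B,6.00) ∩ circle(D,9.00): a=3.4683, h=4.8960
θ=11°:   candidates: C₊=(4.5342,5.0260) cross=53.954; C₋=(4.3646,-4.7645) cross=-53.954
θ=11°:   branch + wants cross > 0 → take C=(4.5342,5.0260) (cross=53.954)
θ=11°: ex = (C−B)/|BC| = (0.5921,0.8059); ey = (-0.8059,0.5921)
θ=11°: P = B + -0.82·ex + -2.96·ey = (2.8815,-2.2226)
θ=188°: B = A + 1.00·(cos188°, sin188°) = (-0.9903, -0.1392)
θ=188°: |BD| = 12.9910
θ=188°: circle(B,6.00) ∩ circle(D,9.00): a=4.7635, h=3.6481
θ=188°:   candidates: C₊=(3.7339,3.5598) cross=47.393; C₋=(3.8121,-3.7360) cross=-47.393
θ=188°:   branch + wants cross > 0 → take C=(3.7339,3.5598) (cross=47.393)
θ=188°: ex = (C−B)/|BC| = (0.7874,0.6165); ey = (-0.6165,0.7874)
θ=188°: P = B + -0.82·ex + -2.96·ey = (0.1889,-2.9753)
θ=228°: B = A + 1.00·(cos228°, sin228°) = (-0.6691, -0.7431)
θ=228°: |BD| = 12.6909
θ=228°: circle(B,6.00) ∩ circle(D,9.00): a=4.5725, h=3.8848
θ=228°:   candidates: C₊=(3.6681,3.4028) cross=49.302; C₋=(4.1230,-4.3536) cross=-49.302
θ=228°:   branch + wants cross > 0 → take C=(3.6681,3.4028) (cross=49.302)
θ=228°: ex = (C−B)/|BC| = (0.7229,0.6910); ey = (-0.6910,0.7229)
θ=228°: P = B + -0.82·ex + -2.96·ey = (0.7834,-3.4494)

θ=6°: 2.92 -2.29
θ=11°: 2.88 -2.22
θ=188°: 0.19 -2.98
θ=228°: 0.78 -3.45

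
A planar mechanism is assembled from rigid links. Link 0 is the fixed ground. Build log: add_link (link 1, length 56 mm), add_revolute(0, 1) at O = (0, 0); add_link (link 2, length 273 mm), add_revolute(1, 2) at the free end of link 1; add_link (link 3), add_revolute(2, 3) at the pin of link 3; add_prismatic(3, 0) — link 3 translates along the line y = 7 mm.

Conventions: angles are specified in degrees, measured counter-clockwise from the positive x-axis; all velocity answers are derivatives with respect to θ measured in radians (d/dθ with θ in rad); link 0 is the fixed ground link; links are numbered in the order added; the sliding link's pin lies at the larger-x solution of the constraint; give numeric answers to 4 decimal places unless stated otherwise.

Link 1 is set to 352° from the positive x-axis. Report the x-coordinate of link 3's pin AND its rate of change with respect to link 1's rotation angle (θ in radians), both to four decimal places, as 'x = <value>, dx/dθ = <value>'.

geometry: r = 56 mm, L = 273 mm, e = 7 mm
crank pin P = (r cos θ, r sin θ) = (55.455012, -7.793694)
h = r sin θ − e = -7.793694 − 7 = -14.793694
x = r cos θ + √(L² − h²) = 55.455012 + 272.598875 = 328.053887
dx/dθ = −r sin θ − h·r cos θ/√(L² − h²) (θ in radians; h = -14.793694) = 10.803187

x = 328.0539, dx/dθ = 10.8032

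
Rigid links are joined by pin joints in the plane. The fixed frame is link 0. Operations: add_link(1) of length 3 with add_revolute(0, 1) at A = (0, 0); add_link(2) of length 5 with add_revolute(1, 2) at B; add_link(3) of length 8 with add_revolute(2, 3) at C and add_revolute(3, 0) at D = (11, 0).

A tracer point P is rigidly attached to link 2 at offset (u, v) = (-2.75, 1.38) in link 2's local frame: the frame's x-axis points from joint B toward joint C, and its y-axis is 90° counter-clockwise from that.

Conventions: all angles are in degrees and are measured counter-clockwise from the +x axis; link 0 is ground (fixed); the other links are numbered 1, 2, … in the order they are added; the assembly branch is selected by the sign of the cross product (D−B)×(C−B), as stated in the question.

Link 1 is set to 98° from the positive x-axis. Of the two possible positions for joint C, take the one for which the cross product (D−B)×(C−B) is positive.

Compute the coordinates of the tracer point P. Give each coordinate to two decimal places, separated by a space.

A=(0,0), D=(11.00,0)
B = A + 3.00·(cos98°, sin98°) = (-0.4175, 2.9708)
|BD| = 11.7977
circle(B,5.00) ∩ circle(D,8.00): a=4.2460, h=2.6404
  candidates: C₊=(4.3565,4.4569) cross=31.151; C₋=(3.0268,-0.6537) cross=-31.151
  branch + wants cross > 0 → take C=(4.3565,4.4569) (cross=31.151)
ex = (C−B)/|BC| = (0.9548,0.2972); ey = (-0.2972,0.9548)
P = B + -2.75·ex + 1.38·ey = (-3.4534,3.4711)

-3.45 3.47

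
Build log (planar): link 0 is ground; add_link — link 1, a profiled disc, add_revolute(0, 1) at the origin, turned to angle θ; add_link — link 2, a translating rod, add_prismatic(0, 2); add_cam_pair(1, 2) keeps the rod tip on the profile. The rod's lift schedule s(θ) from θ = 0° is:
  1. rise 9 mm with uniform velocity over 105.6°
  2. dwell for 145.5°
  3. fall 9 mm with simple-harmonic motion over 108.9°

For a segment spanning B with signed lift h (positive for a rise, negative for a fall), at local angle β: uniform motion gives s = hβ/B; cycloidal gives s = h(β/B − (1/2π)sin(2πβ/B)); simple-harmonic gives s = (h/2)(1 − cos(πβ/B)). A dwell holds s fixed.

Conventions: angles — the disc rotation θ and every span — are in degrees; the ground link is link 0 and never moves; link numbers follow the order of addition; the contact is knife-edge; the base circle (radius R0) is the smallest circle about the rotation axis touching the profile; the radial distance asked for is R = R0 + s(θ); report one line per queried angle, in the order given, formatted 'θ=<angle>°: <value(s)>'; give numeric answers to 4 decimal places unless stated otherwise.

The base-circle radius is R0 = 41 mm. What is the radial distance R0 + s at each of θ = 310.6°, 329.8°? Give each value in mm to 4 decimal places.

seg 1 [0°–105.6°] uniform, h=9: full span → s += 9 → s = 9.0000
seg 2 [105.6°–251.1°] dwell: s stays 9.0000
seg 3 [251.1°–360°] simple-harmonic, h=-9: θ=310.6° here. β=59.5, B=108.9. -9/2·(1 − cos(π·0.5464)) = -5.1533 → s = 3.8467
seg 3 [251.1°–360°] simple-harmonic, h=-9: θ=329.8° here. β=78.7, B=108.9. -9/2·(1 − cos(π·0.7227)) = -7.3975 → s = 1.6025
θ=310.6°: R = R0 + s = 41 + 3.8467 = 44.8467
θ=329.8°: R = R0 + s = 41 + 1.6025 = 42.6025

θ=310.6°: 44.8467
θ=329.8°: 42.6025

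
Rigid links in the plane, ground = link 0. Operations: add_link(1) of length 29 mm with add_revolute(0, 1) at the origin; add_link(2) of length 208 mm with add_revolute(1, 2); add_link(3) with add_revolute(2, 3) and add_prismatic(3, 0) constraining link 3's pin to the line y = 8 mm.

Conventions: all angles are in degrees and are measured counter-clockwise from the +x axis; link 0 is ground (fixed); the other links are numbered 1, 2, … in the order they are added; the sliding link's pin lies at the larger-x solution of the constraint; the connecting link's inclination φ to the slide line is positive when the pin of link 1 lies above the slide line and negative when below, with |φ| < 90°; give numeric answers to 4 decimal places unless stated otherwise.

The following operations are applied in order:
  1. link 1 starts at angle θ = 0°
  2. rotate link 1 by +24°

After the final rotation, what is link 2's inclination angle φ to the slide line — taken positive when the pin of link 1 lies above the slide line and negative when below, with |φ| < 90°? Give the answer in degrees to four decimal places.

geometry: r = 29 mm, L = 208 mm, e = 8 mm; θ starts at 0°
rotate link 1 by +24°: θ ← 0° +24° = 24°
h = r sin θ − e = 11.795363 − 8 = 3.795363
sin φ = h / L = 3.795363 / 208 = 0.01824694
φ = arcsin(0.01824694) = 1.045530°

1.0455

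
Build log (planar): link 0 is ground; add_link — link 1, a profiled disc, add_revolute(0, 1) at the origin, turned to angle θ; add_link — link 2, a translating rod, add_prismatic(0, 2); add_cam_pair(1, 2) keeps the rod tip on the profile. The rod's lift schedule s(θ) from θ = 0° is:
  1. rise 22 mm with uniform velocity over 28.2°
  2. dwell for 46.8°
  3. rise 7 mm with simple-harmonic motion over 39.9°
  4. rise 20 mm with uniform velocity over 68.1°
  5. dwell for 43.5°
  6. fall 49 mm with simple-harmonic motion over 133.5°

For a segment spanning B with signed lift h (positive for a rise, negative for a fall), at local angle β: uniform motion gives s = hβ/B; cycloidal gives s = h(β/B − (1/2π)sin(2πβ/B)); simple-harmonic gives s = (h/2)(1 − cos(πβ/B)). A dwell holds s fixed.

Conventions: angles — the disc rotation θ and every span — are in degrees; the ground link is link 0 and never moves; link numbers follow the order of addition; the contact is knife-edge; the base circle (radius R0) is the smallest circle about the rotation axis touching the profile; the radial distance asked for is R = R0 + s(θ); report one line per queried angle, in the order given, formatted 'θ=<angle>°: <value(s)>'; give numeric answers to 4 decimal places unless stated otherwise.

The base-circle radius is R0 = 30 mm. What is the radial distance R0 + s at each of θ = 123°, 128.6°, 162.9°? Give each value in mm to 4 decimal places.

seg 1 [0°–28.2°] uniform, h=22: full span → s += 22 → s = 22.0000
seg 2 [28.2°–75°] dwell: s stays 22.0000
seg 3 [75°–114.9°] simple-harmonic, h=7: full span → s += 7 → s = 29.0000
seg 4 [114.9°–183°] uniform, h=20: θ=123° here. β=8.1, B=68.1. 20·8.1/68.1 = 2.3789 → s = 31.3789
seg 4 [114.9°–183°] uniform, h=20: θ=128.6° here. β=13.7, B=68.1. 20·13.7/68.1 = 4.0235 → s = 33.0235
seg 4 [114.9°–183°] uniform, h=20: θ=162.9° here. β=48, B=68.1. 20·48/68.1 = 14.0969 → s = 43.0969
θ=123°: R = R0 + s = 30 + 31.3789 = 61.3789
θ=128.6°: R = R0 + s = 30 + 33.0235 = 63.0235
θ=162.9°: R = R0 + s = 30 + 43.0969 = 73.0969

θ=123°: 61.3789
θ=128.6°: 63.0235
θ=162.9°: 73.0969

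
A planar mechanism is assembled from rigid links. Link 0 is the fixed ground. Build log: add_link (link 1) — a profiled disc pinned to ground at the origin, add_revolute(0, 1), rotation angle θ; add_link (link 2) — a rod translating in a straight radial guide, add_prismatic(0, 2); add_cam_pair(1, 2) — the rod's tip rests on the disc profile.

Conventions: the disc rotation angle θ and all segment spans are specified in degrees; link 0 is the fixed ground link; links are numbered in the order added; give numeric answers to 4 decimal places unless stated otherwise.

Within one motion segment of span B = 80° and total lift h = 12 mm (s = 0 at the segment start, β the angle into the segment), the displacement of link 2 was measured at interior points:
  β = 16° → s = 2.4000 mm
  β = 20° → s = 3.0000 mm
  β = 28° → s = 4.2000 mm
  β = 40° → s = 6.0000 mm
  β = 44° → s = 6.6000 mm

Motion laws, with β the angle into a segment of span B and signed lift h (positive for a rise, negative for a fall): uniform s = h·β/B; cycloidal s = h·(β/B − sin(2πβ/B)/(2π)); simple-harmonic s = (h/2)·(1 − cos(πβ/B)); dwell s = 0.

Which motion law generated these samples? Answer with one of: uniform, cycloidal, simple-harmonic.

candidates at β/B = r: uniform s = h·r (linear in β); cycloidal s = h·(r − sin(2πr)/(2π)); simple-harmonic s = (h/2)(1 − cos(πr))
β=16°: printed 2.4000 | uniform 2.4000, cycloidal 0.5836, simple-harmonic 1.1459
β=20°: printed 3.0000 | uniform 3.0000, cycloidal 1.0901, simple-harmonic 1.7574
β=28°: printed 4.2000 | uniform 4.2000, cycloidal 2.6549, simple-harmonic 3.2761
β=40°: printed 6.0000 | uniform 6.0000, cycloidal 6.0000, simple-harmonic 6.0000
β=44°: printed 6.6000 | uniform 6.6000, cycloidal 7.1902, simple-harmonic 6.9386
only one law matches every sample → uniform

uniform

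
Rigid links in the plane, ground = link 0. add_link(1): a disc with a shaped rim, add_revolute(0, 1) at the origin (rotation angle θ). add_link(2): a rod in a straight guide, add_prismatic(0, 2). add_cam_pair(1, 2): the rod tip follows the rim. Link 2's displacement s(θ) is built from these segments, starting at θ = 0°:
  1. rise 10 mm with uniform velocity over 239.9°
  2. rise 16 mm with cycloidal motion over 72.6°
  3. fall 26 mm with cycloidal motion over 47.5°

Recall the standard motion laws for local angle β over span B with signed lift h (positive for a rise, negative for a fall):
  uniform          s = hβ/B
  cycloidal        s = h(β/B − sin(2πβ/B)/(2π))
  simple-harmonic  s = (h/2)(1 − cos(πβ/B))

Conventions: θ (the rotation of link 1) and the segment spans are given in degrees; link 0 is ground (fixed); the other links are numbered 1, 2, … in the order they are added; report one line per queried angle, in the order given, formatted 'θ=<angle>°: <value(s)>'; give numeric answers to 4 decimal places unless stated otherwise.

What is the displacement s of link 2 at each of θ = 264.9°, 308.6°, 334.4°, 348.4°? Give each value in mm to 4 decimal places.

segment 1 (0° to 239.9°, uniform, h = 10) is passed completely: s = 0.0000 + (10) = 10.0000
θ = 264.9° falls in segment 2 (239.9° to 312.5°, cycloidal, h = 16): β = 264.9 − 239.9 = 25°, B = 72.6°; Δs = 16·(0.3444 − sin(2π·0.3444)/(2π)) = 3.3977; s = 10.0000 + 3.3977 = 13.3977
θ = 308.6° falls in segment 2 (239.9° to 312.5°, cycloidal, h = 16): β = 308.6 − 239.9 = 68.7°, B = 72.6°; Δs = 16·(0.9463 − sin(2π·0.9463)/(2π)) = 15.9838; s = 10.0000 + 15.9838 = 25.9838
segment 2 (239.9° to 312.5°, cycloidal, h = 16) is passed completely: s = 10.0000 + (16) = 26.0000
θ = 334.4° falls in segment 3 (312.5° to 360°, cycloidal, h = -26): β = 334.4 − 312.5 = 21.9°, B = 47.5°; Δs = -26·(0.4611 − sin(2π·0.4611)/(2π)) = -10.9848; s = 26.0000 − 10.9848 = 15.0152
θ = 348.4° falls in segment 3 (312.5° to 360°, cycloidal, h = -26): β = 348.4 − 312.5 = 35.9°, B = 47.5°; Δs = -26·(0.7558 − sin(2π·0.7558)/(2π)) = -23.7858; s = 26.0000 − 23.7858 = 2.2142

θ=264.9°: 13.3977
θ=308.6°: 25.9838
θ=334.4°: 15.0152
θ=348.4°: 2.2142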